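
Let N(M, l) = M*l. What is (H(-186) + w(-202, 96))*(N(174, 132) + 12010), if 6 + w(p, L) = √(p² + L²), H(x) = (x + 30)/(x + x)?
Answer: -6051194/31 + 69956*√12505 ≈ 7.6277e+6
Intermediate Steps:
H(x) = (30 + x)/(2*x) (H(x) = (30 + x)/((2*x)) = (30 + x)*(1/(2*x)) = (30 + x)/(2*x))
w(p, L) = -6 + √(L² + p²) (w(p, L) = -6 + √(p² + L²) = -6 + √(L² + p²))
(H(-186) + w(-202, 96))*(N(174, 132) + 12010) = ((½)*(30 - 186)/(-186) + (-6 + √(96² + (-202)²)))*(174*132 + 12010) = ((½)*(-1/186)*(-156) + (-6 + √(9216 + 40804)))*(22968 + 12010) = (13/31 + (-6 + √50020))*34978 = (13/31 + (-6 + 2*√12505))*34978 = (-173/31 + 2*√12505)*34978 = -6051194/31 + 69956*√12505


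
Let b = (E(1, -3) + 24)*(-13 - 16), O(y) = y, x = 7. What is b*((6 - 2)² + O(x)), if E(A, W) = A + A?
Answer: -17342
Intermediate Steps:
E(A, W) = 2*A
b = -754 (b = (2*1 + 24)*(-13 - 16) = (2 + 24)*(-29) = 26*(-29) = -754)
b*((6 - 2)² + O(x)) = -754*((6 - 2)² + 7) = -754*(4² + 7) = -754*(16 + 7) = -754*23 = -17342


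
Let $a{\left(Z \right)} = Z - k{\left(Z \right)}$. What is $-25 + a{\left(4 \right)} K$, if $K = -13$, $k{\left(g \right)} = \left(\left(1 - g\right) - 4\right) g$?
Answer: $-441$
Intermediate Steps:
$k{\left(g \right)} = g \left(-3 - g\right)$ ($k{\left(g \right)} = \left(-3 - g\right) g = g \left(-3 - g\right)$)
$a{\left(Z \right)} = Z + Z \left(3 + Z\right)$ ($a{\left(Z \right)} = Z - - Z \left(3 + Z\right) = Z + Z \left(3 + Z\right)$)
$-25 + a{\left(4 \right)} K = -25 + 4 \left(4 + 4\right) \left(-13\right) = -25 + 4 \cdot 8 \left(-13\right) = -25 + 32 \left(-13\right) = -25 - 416 = -441$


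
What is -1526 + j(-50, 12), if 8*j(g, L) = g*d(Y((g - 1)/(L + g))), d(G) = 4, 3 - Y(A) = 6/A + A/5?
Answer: -1551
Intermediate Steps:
Y(A) = 3 - 6/A - A/5 (Y(A) = 3 - (6/A + A/5) = 3 + (-6/A - A/5) = 3 - 6/A - A/5)
j(g, L) = g/2 (j(g, L) = (g*4)/8 = (4*g)/8 = g/2)
-1526 + j(-50, 12) = -1526 + (1/2)*(-50) = -1526 - 25 = -1551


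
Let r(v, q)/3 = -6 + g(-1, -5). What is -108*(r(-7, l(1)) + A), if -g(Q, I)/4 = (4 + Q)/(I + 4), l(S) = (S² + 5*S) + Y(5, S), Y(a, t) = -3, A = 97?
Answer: -12420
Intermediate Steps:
l(S) = -3 + S² + 5*S (l(S) = (S² + 5*S) - 3 = -3 + S² + 5*S)
g(Q, I) = -4*(4 + Q)/(4 + I) (g(Q, I) = -4*(4 + Q)/(I + 4) = -4*(4 + Q)/(4 + I))
r(v, q) = 18 (r(v, q) = 3*(-6 + 4*(-4 - 1*(-1))/(4 - 5)) = 3*(-6 + 4*(-4 + 1)/(-1)) = 3*(-6 + 4*(-1)*(-3)) = 3*(-6 + 12) = 3*6 = 18)
-108*(r(-7, l(1)) + A) = -108*(18 + 97) = -108*115 = -12420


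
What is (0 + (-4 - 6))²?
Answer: 100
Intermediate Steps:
(0 + (-4 - 6))² = (0 - 10)² = (-10)² = 100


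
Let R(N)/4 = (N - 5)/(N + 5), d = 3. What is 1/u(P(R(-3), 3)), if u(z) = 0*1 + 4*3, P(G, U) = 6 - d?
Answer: 1/12 ≈ 0.083333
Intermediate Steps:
R(N) = 4*(-5 + N)/(5 + N) (R(N) = 4*((N - 5)/(N + 5)) = 4*((-5 + N)/(5 + N)) = 4*(-5 + N)/(5 + N))
P(G, U) = 3 (P(G, U) = 6 - 1*3 = 6 - 3 = 3)
u(z) = 12 (u(z) = 0 + 12 = 12)
1/u(P(R(-3), 3)) = 1/12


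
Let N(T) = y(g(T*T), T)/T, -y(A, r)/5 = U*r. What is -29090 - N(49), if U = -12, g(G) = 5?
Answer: -29150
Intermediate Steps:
y(A, r) = 60*r (y(A, r) = -(-60)*r = 60*r)
N(T) = 60 (N(T) = (60*T)/T = 60)
-29090 - N(49) = -29090 - 1*60 = -29090 - 60 = -29150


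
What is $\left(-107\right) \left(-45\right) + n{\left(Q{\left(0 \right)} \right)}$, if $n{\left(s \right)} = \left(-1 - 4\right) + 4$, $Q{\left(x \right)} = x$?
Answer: $4814$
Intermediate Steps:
$n{\left(s \right)} = -1$ ($n{\left(s \right)} = -5 + 4 = -1$)
$\left(-107\right) \left(-45\right) + n{\left(Q{\left(0 \right)} \right)} = \left(-107\right) \left(-45\right) - 1 = 4815 - 1 = 4814$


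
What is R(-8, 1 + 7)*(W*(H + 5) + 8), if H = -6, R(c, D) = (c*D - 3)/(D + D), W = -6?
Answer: -469/8 ≈ -58.625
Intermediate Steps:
R(c, D) = (-3 + D*c)/(2*D) (R(c, D) = (D*c - 3)/((2*D)) = (-3 + D*c)*(1/(2*D)) = (-3 + D*c)/(2*D))
R(-8, 1 + 7)*(W*(H + 5) + 8) = ((-3 + (1 + 7)*(-8))/(2*(1 + 7)))*(-6*(-6 + 5) + 8) = ((1/2)*(-3 + 8*(-8))/8)*(-6*(-1) + 8) = ((1/2)*(1/8)*(-3 - 64))*(6 + 8) = ((1/2)*(1/8)*(-67))*14 = -67/16*14 = -469/8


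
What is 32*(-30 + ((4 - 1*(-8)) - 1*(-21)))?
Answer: 96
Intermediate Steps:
32*(-30 + ((4 - 1*(-8)) - 1*(-21))) = 32*(-30 + ((4 + 8) + 21)) = 32*(-30 + (12 + 21)) = 32*(-30 + 33) = 32*3 = 96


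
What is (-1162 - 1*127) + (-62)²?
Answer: 2555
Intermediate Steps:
(-1162 - 1*127) + (-62)² = (-1162 - 127) + 3844 = -1289 + 3844 = 2555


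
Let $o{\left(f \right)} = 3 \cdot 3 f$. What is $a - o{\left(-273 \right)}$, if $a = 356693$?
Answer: $359150$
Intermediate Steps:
$o{\left(f \right)} = 9 f$
$a - o{\left(-273 \right)} = 356693 - 9 \left(-273\right) = 356693 - -2457 = 356693 + 2457 = 359150$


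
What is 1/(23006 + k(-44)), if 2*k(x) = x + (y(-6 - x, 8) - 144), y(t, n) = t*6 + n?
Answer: 1/23030 ≈ 4.3422e-5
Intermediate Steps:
y(t, n) = n + 6*t (y(t, n) = 6*t + n = n + 6*t)
k(x) = -86 - 5*x/2 (k(x) = (x + ((8 + 6*(-6 - x)) - 144))/2 = (x + ((8 + (-36 - 6*x)) - 144))/2 = (x + ((-28 - 6*x) - 144))/2 = (x + (-172 - 6*x))/2 = (-172 - 5*x)/2 = -86 - 5*x/2)
1/(23006 + k(-44)) = 1/(23006 + (-86 - 5/2*(-44))) = 1/(23006 + (-86 + 110)) = 1/(23006 + 24) = 1/23030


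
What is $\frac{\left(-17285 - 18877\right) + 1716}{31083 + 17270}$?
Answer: $- \frac{34446}{48353} \approx -0.71239$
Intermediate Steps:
$\frac{\left(-17285 - 18877\right) + 1716}{31083 + 17270} = \frac{\left(-17285 - 18877\right) + 1716}{48353} = \left(-36162 + 1716\right) \frac{1}{48353} = \left(-34446\right) \frac{1}{48353} = - \frac{34446}{48353}$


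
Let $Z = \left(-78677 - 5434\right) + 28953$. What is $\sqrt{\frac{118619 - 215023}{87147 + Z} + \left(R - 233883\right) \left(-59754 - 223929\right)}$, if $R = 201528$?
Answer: $\frac{\sqrt{9392388387002951709}}{31989} \approx 95805.0$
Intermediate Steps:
$Z = -55158$ ($Z = -84111 + 28953 = -55158$)
$\sqrt{\frac{118619 - 215023}{87147 + Z} + \left(R - 233883\right) \left(-59754 - 223929\right)} = \sqrt{\frac{118619 - 215023}{87147 - 55158} + \left(201528 - 233883\right) \left(-59754 - 223929\right)} = \sqrt{- \frac{96404}{31989} - -9178563465} = \sqrt{\left(-96404\right) \frac{1}{31989} + 9178563465} = \sqrt{- \frac{96404}{31989} + 9178563465} = \sqrt{\frac{293613066585481}{31989}} = \frac{\sqrt{9392388387002951709}}{31989}$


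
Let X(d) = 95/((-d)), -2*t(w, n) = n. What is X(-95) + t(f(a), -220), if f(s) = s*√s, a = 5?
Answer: 111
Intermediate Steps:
f(s) = s^(3/2)
t(w, n) = -n/2
X(d) = -95/d (X(d) = 95*(-1/d) = -95/d)
X(-95) + t(f(a), -220) = -95/(-95) - ½*(-220) = -95*(-1/95) + 110 = 1 + 110 = 111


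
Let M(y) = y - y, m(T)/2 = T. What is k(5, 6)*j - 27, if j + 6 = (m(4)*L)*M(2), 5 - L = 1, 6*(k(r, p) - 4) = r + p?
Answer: -62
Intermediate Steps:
k(r, p) = 4 + p/6 + r/6 (k(r, p) = 4 + (r + p)/6 = 4 + (p + r)/6 = 4 + (p/6 + r/6) = 4 + p/6 + r/6)
m(T) = 2*T
M(y) = 0
L = 4 (L = 5 - 1*1 = 5 - 1 = 4)
j = -6 (j = -6 + ((2*4)*4)*0 = -6 + (8*4)*0 = -6 + 32*0 = -6 + 0 = -6)
k(5, 6)*j - 27 = (4 + (⅙)*6 + (⅙)*5)*(-6) - 27 = (4 + 1 + ⅚)*(-6) - 27 = (35/6)*(-6) - 27 = -35 - 27 = -62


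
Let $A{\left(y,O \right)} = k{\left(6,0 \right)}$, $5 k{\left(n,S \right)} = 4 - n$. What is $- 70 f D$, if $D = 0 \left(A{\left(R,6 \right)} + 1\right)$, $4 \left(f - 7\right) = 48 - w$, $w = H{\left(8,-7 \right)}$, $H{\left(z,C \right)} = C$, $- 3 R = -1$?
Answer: $0$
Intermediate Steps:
$R = \frac{1}{3}$ ($R = \left(- \frac{1}{3}\right) \left(-1\right) = \frac{1}{3} \approx 0.33333$)
$w = -7$
$k{\left(n,S \right)} = \frac{4}{5} - \frac{n}{5}$ ($k{\left(n,S \right)} = \frac{4 - n}{5} = \frac{4}{5} - \frac{n}{5}$)
$A{\left(y,O \right)} = - \frac{2}{5}$ ($A{\left(y,O \right)} = \frac{4}{5} - \frac{6}{5} = - \frac{2}{5}$)
$f = \frac{83}{4}$ ($f = 7 + \frac{48 - -7}{4} = 7 + \frac{48 + 7}{4} = 7 + \frac{1}{4} \cdot 55 = 7 + \frac{55}{4} = \frac{83}{4} \approx 20.75$)
$D = 0$ ($D = 0 \left(- \frac{2}{5} + 1\right) = 0 \cdot \frac{3}{5} = 0$)
$- 70 f D = \left(-70\right) \frac{83}{4} \cdot 0 = \left(- \frac{2905}{2}\right) 0 = 0$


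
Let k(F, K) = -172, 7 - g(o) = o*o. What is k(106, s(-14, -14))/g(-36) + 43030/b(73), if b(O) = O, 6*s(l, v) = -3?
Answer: 55478226/94097 ≈ 589.59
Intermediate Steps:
s(l, v) = -1/2 (s(l, v) = (1/6)*(-3) = -1/2)
g(o) = 7 - o**2 (g(o) = 7 - o*o = 7 - o**2)
k(106, s(-14, -14))/g(-36) + 43030/b(73) = -172/(7 - 1*(-36)**2) + 43030/73 = -172/(7 - 1*1296) + 43030*(1/73) = -172/(7 - 1296) + 43030/73 = -172/(-1289) + 43030/73 = -172*(-1/1289) + 43030/73 = 172/1289 + 43030/73 = 55478226/94097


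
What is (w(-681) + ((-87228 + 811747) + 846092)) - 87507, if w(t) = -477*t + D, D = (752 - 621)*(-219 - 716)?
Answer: 1685456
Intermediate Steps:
D = -122485 (D = 131*(-935) = -122485)
w(t) = -122485 - 477*t (w(t) = -477*t - 122485 = -122485 - 477*t)
(w(-681) + ((-87228 + 811747) + 846092)) - 87507 = ((-122485 - 477*(-681)) + ((-87228 + 811747) + 846092)) - 87507 = ((-122485 + 324837) + (724519 + 846092)) - 87507 = (202352 + 1570611) - 87507 = 1772963 - 87507 = 1685456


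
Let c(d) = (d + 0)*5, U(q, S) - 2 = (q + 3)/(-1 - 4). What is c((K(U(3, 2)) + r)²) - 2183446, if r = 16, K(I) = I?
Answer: -10910174/5 ≈ -2.1820e+6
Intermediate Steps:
U(q, S) = 7/5 - q/5 (U(q, S) = 2 + (q + 3)/(-1 - 4) = 2 + (3 + q)/(-5) = 2 + (3 + q)*(-⅕) = 2 + (-⅗ - q/5) = 7/5 - q/5)
c(d) = 5*d (c(d) = d*5 = 5*d)
c((K(U(3, 2)) + r)²) - 2183446 = 5*((7/5 - ⅕*3) + 16)² - 2183446 = 5*((7/5 - ⅗) + 16)² - 2183446 = 5*(⅘ + 16)² - 2183446 = 5*(84/5)² - 2183446 = 5*(7056/25) - 2183446 = 7056/5 - 2183446 = -10910174/5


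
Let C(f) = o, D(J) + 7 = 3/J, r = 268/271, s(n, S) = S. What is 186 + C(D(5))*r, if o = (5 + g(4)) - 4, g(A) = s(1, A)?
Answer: 51746/271 ≈ 190.94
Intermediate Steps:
g(A) = A
r = 268/271 (r = 268*(1/271) = 268/271 ≈ 0.98893)
D(J) = -7 + 3/J
o = 5 (o = (5 + 4) - 4 = 9 - 4 = 5)
C(f) = 5
186 + C(D(5))*r = 186 + 5*(268/271) = 186 + 1340/271 = 51746/271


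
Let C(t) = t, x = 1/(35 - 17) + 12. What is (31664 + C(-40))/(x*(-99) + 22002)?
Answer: 63248/41617 ≈ 1.5198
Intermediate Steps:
x = 217/18 (x = 1/18 + 12 = 217/18 ≈ 12.056)
(31664 + C(-40))/(x*(-99) + 22002) = (31664 - 40)/((217/18)*(-99) + 22002) = 31624/(-2387/2 + 22002) = 31624/(41617/2) = 31624*(2/41617) = 63248/41617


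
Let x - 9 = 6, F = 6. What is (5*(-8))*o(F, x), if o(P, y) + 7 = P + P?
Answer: -200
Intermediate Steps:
x = 15 (x = 9 + 6 = 15)
o(P, y) = -7 + 2*P (o(P, y) = -7 + (P + P) = -7 + 2*P)
(5*(-8))*o(F, x) = (5*(-8))*(-7 + 2*6) = -40*(-7 + 12) = -40*5 = -200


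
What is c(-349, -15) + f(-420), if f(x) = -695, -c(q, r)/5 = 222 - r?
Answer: -1880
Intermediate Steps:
c(q, r) = -1110 + 5*r (c(q, r) = -5*(222 - r) = -1110 + 5*r)
c(-349, -15) + f(-420) = (-1110 + 5*(-15)) - 695 = (-1110 - 75) - 695 = -1185 - 695 = -1880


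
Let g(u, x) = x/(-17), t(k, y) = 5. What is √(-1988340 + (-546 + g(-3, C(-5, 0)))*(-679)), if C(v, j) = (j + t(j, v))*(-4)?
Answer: I*√467718994/17 ≈ 1272.2*I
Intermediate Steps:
C(v, j) = -20 - 4*j (C(v, j) = (j + 5)*(-4) = (5 + j)*(-4) = -20 - 4*j)
g(u, x) = -x/17 (g(u, x) = x*(-1/17) = -x/17)
√(-1988340 + (-546 + g(-3, C(-5, 0)))*(-679)) = √(-1988340 + (-546 - (-20 - 4*0)/17)*(-679)) = √(-1988340 + (-546 - (-20 + 0)/17)*(-679)) = √(-1988340 + (-546 - 1/17*(-20))*(-679)) = √(-1988340 + (-546 + 20/17)*(-679)) = √(-1988340 - 9262/17*(-679)) = √(-1988340 + 6288898/17) = √(-27512882/17) = I*√467718994/17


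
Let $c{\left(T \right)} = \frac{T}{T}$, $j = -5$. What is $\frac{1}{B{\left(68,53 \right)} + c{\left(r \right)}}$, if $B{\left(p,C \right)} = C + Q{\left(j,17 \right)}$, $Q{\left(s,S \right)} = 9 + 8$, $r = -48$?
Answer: $\frac{1}{71} \approx 0.014085$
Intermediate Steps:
$c{\left(T \right)} = 1$
$Q{\left(s,S \right)} = 17$
$B{\left(p,C \right)} = 17 + C$ ($B{\left(p,C \right)} = C + 17 = 17 + C$)
$\frac{1}{B{\left(68,53 \right)} + c{\left(r \right)}} = \frac{1}{\left(17 + 53\right) + 1} = \frac{1}{70 + 1} = \frac{1}{71}$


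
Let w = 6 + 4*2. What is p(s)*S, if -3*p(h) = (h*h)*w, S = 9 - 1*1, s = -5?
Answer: -2800/3 ≈ -933.33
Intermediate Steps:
S = 8 (S = 9 - 1 = 8)
w = 14 (w = 6 + 8 = 14)
p(h) = -14*h²/3 (p(h) = -h*h*14/3 = -h²*14/3 = -14*h²/3)
p(s)*S = -14/3*(-5)²*8 = -14/3*25*8 = -350/3*8 = -2800/3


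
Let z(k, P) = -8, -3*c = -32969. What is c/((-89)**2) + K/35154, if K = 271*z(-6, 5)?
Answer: 184579007/139227417 ≈ 1.3257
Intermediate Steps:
c = 32969/3 (c = -1/3*(-32969) = 32969/3 ≈ 10990.)
K = -2168 (K = 271*(-8) = -2168)
c/((-89)**2) + K/35154 = 32969/(3*((-89)**2)) - 2168/35154 = (32969/3)/7921 - 2168*1/35154 = (32969/3)*(1/7921) - 1084/17577 = 32969/23763 - 1084/17577 = 184579007/139227417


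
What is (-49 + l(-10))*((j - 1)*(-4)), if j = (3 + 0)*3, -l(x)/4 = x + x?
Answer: -992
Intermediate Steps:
l(x) = -8*x (l(x) = -4*(x + x) = -8*x)
j = 9 (j = 3*3 = 9)
(-49 + l(-10))*((j - 1)*(-4)) = (-49 - 8*(-10))*((9 - 1)*(-4)) = (-49 + 80)*(8*(-4)) = 31*(-32) = -992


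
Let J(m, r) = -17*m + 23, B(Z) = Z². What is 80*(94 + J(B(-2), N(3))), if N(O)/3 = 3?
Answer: 3920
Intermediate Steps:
N(O) = 9 (N(O) = 3*3 = 9)
J(m, r) = 23 - 17*m
80*(94 + J(B(-2), N(3))) = 80*(94 + (23 - 17*(-2)²)) = 80*(94 + (23 - 17*4)) = 80*(94 + (23 - 68)) = 80*(94 - 45) = 80*49 = 3920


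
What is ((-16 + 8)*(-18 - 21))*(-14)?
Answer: -4368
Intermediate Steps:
((-16 + 8)*(-18 - 21))*(-14) = -8*(-39)*(-14) = 312*(-14) = -4368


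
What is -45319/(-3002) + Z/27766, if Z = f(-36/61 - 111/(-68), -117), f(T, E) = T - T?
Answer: 45319/3002 ≈ 15.096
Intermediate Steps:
f(T, E) = 0
Z = 0
-45319/(-3002) + Z/27766 = -45319/(-3002) + 0/27766 = -45319*(-1/3002) + 0*(1/27766) = 45319/3002 + 0 = 45319/3002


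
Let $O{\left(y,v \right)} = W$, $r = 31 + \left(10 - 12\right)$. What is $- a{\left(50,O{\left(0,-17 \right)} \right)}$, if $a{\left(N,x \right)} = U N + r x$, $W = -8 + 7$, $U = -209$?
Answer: $10479$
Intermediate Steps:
$r = 29$ ($r = 31 - 2 = 29$)
$W = -1$
$O{\left(y,v \right)} = -1$
$a{\left(N,x \right)} = - 209 N + 29 x$
$- a{\left(50,O{\left(0,-17 \right)} \right)} = - (\left(-209\right) 50 + 29 \left(-1\right)) = - (-10450 - 29) = \left(-1\right) \left(-10479\right) = 10479$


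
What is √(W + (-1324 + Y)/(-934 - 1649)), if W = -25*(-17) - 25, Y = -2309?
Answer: √6072879/123 ≈ 20.035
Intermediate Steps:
W = 400 (W = 425 - 25 = 400)
√(W + (-1324 + Y)/(-934 - 1649)) = √(400 + (-1324 - 2309)/(-934 - 1649)) = √(400 - 3633/(-2583)) = √(400 - 3633*(-1/2583)) = √(400 + 173/123) = √(49373/123) = √6072879/123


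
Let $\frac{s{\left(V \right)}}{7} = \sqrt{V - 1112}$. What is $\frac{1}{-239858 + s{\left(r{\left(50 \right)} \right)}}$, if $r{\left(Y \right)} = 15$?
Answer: $- \frac{239858}{57531913917} - \frac{7 i \sqrt{1097}}{57531913917} \approx -4.1691 \cdot 10^{-6} - 4.0299 \cdot 10^{-9} i$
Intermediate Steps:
$s{\left(V \right)} = 7 \sqrt{-1112 + V}$ ($s{\left(V \right)} = 7 \sqrt{V - 1112} = 7 \sqrt{-1112 + V}$)
$\frac{1}{-239858 + s{\left(r{\left(50 \right)} \right)}} = \frac{1}{-239858 + 7 \sqrt{-1112 + 15}} = \frac{1}{-239858 + 7 \sqrt{-1097}} = \frac{1}{-239858 + 7 i \sqrt{1097}}$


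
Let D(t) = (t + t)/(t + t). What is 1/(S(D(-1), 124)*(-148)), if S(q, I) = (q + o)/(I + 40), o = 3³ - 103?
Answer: 41/2775 ≈ 0.014775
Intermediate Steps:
o = -76 (o = 27 - 103 = -76)
D(t) = 1 (D(t) = (2*t)/((2*t)) = (2*t)*(1/(2*t)) = 1)
S(q, I) = (-76 + q)/(40 + I) (S(q, I) = (q - 76)/(I + 40) = (-76 + q)/(40 + I))
1/(S(D(-1), 124)*(-148)) = 1/(((-76 + 1)/(40 + 124))*(-148)) = 1/((-75/164)*(-148)) = 1/(((1/164)*(-75))*(-148)) = 1/(-75/164*(-148)) = 1/(2775/41) = 41/2775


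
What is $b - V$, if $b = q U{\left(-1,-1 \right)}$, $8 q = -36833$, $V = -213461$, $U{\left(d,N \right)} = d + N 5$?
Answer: $\frac{964343}{4} \approx 2.4109 \cdot 10^{5}$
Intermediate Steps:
$U{\left(d,N \right)} = d + 5 N$
$q = - \frac{36833}{8}$ ($q = \frac{1}{8} \left(-36833\right) = - \frac{36833}{8} \approx -4604.1$)
$b = \frac{110499}{4}$ ($b = - \frac{36833 \left(-1 + 5 \left(-1\right)\right)}{8} = - \frac{36833 \left(-1 - 5\right)}{8} = \left(- \frac{36833}{8}\right) \left(-6\right) = \frac{110499}{4} \approx 27625.0$)
$b - V = \frac{110499}{4} - -213461 = \frac{110499}{4} + 213461 = \frac{964343}{4}$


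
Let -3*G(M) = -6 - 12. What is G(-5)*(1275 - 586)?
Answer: 4134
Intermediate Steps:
G(M) = 6 (G(M) = -(-6 - 12)/3 = -1/3*(-18) = 6)
G(-5)*(1275 - 586) = 6*(1275 - 586) = 6*689 = 4134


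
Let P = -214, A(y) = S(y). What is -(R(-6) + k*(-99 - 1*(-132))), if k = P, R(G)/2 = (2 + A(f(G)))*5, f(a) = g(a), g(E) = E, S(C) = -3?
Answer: 7072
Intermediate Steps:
f(a) = a
A(y) = -3
R(G) = -10 (R(G) = 2*((2 - 3)*5) = 2*(-1*5) = 2*(-5) = -10)
k = -214
-(R(-6) + k*(-99 - 1*(-132))) = -(-10 - 214*(-99 - 1*(-132))) = -(-10 - 214*(-99 + 132)) = -(-10 - 214*33) = -(-10 - 7062) = -1*(-7072) = 7072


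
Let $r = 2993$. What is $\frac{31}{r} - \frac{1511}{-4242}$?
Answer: $\frac{4653925}{12696306} \approx 0.36656$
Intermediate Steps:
$\frac{31}{r} - \frac{1511}{-4242} = \frac{31}{2993} - \frac{1511}{-4242} = 31 \cdot \frac{1}{2993} - - \frac{1511}{4242} = \frac{31}{2993} + \frac{1511}{4242} = \frac{4653925}{12696306}$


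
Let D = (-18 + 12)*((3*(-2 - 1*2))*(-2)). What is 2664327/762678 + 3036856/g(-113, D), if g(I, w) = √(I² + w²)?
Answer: 888109/254226 + 3036856*√33505/33505 ≈ 16594.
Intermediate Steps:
D = -144 (D = -6*3*(-2 - 2)*(-2) = -6*3*(-4)*(-2) = -(-72)*(-2) = -6*24 = -144)
2664327/762678 + 3036856/g(-113, D) = 2664327/762678 + 3036856/(√((-113)² + (-144)²)) = 2664327*(1/762678) + 3036856/(√(12769 + 20736)) = 888109/254226 + 3036856/(√33505) = 888109/254226 + 3036856*(√33505/33505) = 888109/254226 + 3036856*√33505/33505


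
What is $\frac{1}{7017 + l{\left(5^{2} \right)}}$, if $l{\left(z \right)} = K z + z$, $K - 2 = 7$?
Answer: $\frac{1}{7267} \approx 0.00013761$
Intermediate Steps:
$K = 9$ ($K = 2 + 7 = 9$)
$l{\left(z \right)} = 10 z$ ($l{\left(z \right)} = 9 z + z = 10 z$)
$\frac{1}{7017 + l{\left(5^{2} \right)}} = \frac{1}{7017 + 10 \cdot 5^{2}} = \frac{1}{7017 + 10 \cdot 25} = \frac{1}{7017 + 250} = \frac{1}{7267}$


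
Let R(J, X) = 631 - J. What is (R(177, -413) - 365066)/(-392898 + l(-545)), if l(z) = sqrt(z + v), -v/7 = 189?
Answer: 17906915697/19296105034 + 91153*I*sqrt(467)/19296105034 ≈ 0.92801 + 0.00010208*I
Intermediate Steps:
v = -1323 (v = -7*189 = -1323)
l(z) = sqrt(-1323 + z) (l(z) = sqrt(z - 1323) = sqrt(-1323 + z))
(R(177, -413) - 365066)/(-392898 + l(-545)) = ((631 - 1*177) - 365066)/(-392898 + sqrt(-1323 - 545)) = ((631 - 177) - 365066)/(-392898 + sqrt(-1868)) = (454 - 365066)/(-392898 + 2*I*sqrt(467)) = -364612/(-392898 + 2*I*sqrt(467))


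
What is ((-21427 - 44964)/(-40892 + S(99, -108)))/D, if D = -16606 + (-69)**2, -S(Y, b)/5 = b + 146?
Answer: -66391/486616290 ≈ -0.00013643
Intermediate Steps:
S(Y, b) = -730 - 5*b (S(Y, b) = -5*(b + 146) = -5*(146 + b) = -730 - 5*b)
D = -11845 (D = -16606 + 4761 = -11845)
((-21427 - 44964)/(-40892 + S(99, -108)))/D = ((-21427 - 44964)/(-40892 + (-730 - 5*(-108))))/(-11845) = -66391/(-40892 + (-730 + 540))*(-1/11845) = -66391/(-40892 - 190)*(-1/11845) = -66391/(-41082)*(-1/11845) = -66391*(-1/41082)*(-1/11845) = (66391/41082)*(-1/11845) = -66391/486616290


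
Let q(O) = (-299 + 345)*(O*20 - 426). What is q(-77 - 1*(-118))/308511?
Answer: 18124/308511 ≈ 0.058747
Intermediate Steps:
q(O) = -19596 + 920*O (q(O) = 46*(20*O - 426) = 46*(-426 + 20*O) = -19596 + 920*O)
q(-77 - 1*(-118))/308511 = (-19596 + 920*(-77 - 1*(-118)))/308511 = (-19596 + 920*(-77 + 118))*(1/308511) = (-19596 + 920*41)*(1/308511) = (-19596 + 37720)*(1/308511) = 18124*(1/308511) = 18124/308511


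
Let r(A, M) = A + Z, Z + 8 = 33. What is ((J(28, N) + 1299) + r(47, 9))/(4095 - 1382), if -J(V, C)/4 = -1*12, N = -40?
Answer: 1419/2713 ≈ 0.52304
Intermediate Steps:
J(V, C) = 48 (J(V, C) = -(-4)*12 = -4*(-12) = 48)
Z = 25 (Z = -8 + 33 = 25)
r(A, M) = 25 + A (r(A, M) = A + 25 = 25 + A)
((J(28, N) + 1299) + r(47, 9))/(4095 - 1382) = ((48 + 1299) + (25 + 47))/(4095 - 1382) = (1347 + 72)/2713 = 1419*(1/2713) = 1419/2713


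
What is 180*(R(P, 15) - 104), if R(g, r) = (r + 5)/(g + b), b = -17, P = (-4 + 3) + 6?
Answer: -19020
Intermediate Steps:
P = 5 (P = -1 + 6 = 5)
R(g, r) = (5 + r)/(-17 + g) (R(g, r) = (r + 5)/(g - 17) = (5 + r)/(-17 + g))
180*(R(P, 15) - 104) = 180*((5 + 15)/(-17 + 5) - 104) = 180*(20/(-12) - 104) = 180*(-1/12*20 - 104) = 180*(-5/3 - 104) = 180*(-317/3) = -19020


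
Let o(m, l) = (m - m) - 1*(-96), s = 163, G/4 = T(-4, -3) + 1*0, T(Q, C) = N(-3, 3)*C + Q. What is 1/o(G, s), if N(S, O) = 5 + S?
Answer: 1/96 ≈ 0.010417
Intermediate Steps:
T(Q, C) = Q + 2*C (T(Q, C) = (5 - 3)*C + Q = 2*C + Q = Q + 2*C)
G = -40 (G = 4*((-4 + 2*(-3)) + 1*0) = 4*((-4 - 6) + 0) = 4*(-10 + 0) = 4*(-10) = -40)
o(m, l) = 96 (o(m, l) = 0 + 96 = 96)
1/o(G, s) = 1/96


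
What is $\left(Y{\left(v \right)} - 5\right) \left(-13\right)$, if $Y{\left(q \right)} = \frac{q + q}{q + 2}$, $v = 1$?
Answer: $\frac{169}{3} \approx 56.333$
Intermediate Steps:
$Y{\left(q \right)} = \frac{2 q}{2 + q}$
$\left(Y{\left(v \right)} - 5\right) \left(-13\right) = \left(2 \cdot 1 \frac{1}{2 + 1} - 5\right) \left(-13\right) = \left(2 \cdot 1 \cdot \frac{1}{3} - 5\right) \left(-13\right) = \left(\frac{2}{3} - 5\right) \left(-13\right) = \left(- \frac{13}{3}\right) \left(-13\right) = \frac{169}{3}$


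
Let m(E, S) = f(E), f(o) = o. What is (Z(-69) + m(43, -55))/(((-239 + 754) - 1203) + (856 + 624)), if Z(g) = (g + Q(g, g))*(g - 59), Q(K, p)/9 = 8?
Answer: -31/72 ≈ -0.43056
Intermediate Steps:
Q(K, p) = 72 (Q(K, p) = 9*8 = 72)
m(E, S) = E
Z(g) = (-59 + g)*(72 + g) (Z(g) = (g + 72)*(g - 59) = (72 + g)*(-59 + g) = (-59 + g)*(72 + g))
(Z(-69) + m(43, -55))/(((-239 + 754) - 1203) + (856 + 624)) = ((-4248 + (-69)² + 13*(-69)) + 43)/(((-239 + 754) - 1203) + (856 + 624)) = ((-4248 + 4761 - 897) + 43)/((515 - 1203) + 1480) = (-384 + 43)/(-688 + 1480) = -341/792 = -341*1/792 = -31/72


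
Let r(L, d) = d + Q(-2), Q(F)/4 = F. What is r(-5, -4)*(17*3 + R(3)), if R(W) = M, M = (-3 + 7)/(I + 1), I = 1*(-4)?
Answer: -596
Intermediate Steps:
I = -4
Q(F) = 4*F
r(L, d) = -8 + d (r(L, d) = d + 4*(-2) = d - 8 = -8 + d)
M = -4/3 (M = (-3 + 7)/(-4 + 1) = 4/(-3) = 4*(-⅓) = -4/3 ≈ -1.3333)
R(W) = -4/3
r(-5, -4)*(17*3 + R(3)) = (-8 - 4)*(17*3 - 4/3) = -12*(51 - 4/3) = -12*149/3 = -596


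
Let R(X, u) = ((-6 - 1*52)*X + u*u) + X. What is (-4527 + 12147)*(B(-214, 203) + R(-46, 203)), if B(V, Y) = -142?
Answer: 332910180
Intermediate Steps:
R(X, u) = u² - 57*X (R(X, u) = ((-6 - 52)*X + u²) + X = (-58*X + u²) + X = (u² - 58*X) + X = u² - 57*X)
(-4527 + 12147)*(B(-214, 203) + R(-46, 203)) = (-4527 + 12147)*(-142 + (203² - 57*(-46))) = 7620*(-142 + (41209 + 2622)) = 7620*(-142 + 43831) = 7620*43689 = 332910180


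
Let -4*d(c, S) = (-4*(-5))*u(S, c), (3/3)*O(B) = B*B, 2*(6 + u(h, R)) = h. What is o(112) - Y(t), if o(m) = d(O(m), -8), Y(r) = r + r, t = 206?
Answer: -362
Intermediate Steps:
u(h, R) = -6 + h/2
O(B) = B² (O(B) = B*B = B²)
d(c, S) = 30 - 5*S/2 (d(c, S) = -(-4*(-5))*(-6 + S/2)/4 = -5*(-6 + S/2) = -(-120 + 10*S)/4 = 30 - 5*S/2)
Y(r) = 2*r
o(m) = 50 (o(m) = 30 - 5/2*(-8) = 30 + 20 = 50)
o(112) - Y(t) = 50 - 2*206 = 50 - 1*412 = 50 - 412 = -362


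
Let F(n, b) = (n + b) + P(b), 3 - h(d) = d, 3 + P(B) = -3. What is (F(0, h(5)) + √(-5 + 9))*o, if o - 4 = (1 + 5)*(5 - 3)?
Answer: -96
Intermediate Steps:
P(B) = -6 (P(B) = -3 - 3 = -6)
h(d) = 3 - d
F(n, b) = -6 + b + n (F(n, b) = (n + b) - 6 = (b + n) - 6 = -6 + b + n)
o = 16 (o = 4 + (1 + 5)*(5 - 3) = 4 + 6*2 = 4 + 12 = 16)
(F(0, h(5)) + √(-5 + 9))*o = ((-6 + (3 - 1*5) + 0) + √(-5 + 9))*16 = ((-6 + (3 - 5) + 0) + √4)*16 = ((-6 - 2 + 0) + 2)*16 = (-8 + 2)*16 = -6*16 = -96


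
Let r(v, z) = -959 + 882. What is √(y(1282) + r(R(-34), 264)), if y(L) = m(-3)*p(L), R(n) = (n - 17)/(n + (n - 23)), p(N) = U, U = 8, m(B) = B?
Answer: I*√101 ≈ 10.05*I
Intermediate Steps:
p(N) = 8
R(n) = (-17 + n)/(-23 + 2*n) (R(n) = (-17 + n)/(n + (-23 + n)) = (-17 + n)/(-23 + 2*n))
y(L) = -24 (y(L) = -3*8 = -24)
r(v, z) = -77
√(y(1282) + r(R(-34), 264)) = √(-24 - 77) = √(-101) = I*√101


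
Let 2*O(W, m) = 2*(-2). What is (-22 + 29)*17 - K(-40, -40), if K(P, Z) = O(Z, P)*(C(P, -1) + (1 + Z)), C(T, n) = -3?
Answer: 35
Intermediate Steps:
O(W, m) = -2 (O(W, m) = (2*(-2))/2 = (1/2)*(-4) = -2)
K(P, Z) = 4 - 2*Z (K(P, Z) = -2*(-3 + (1 + Z)) = -2*(-2 + Z) = 4 - 2*Z)
(-22 + 29)*17 - K(-40, -40) = (-22 + 29)*17 - (4 - 2*(-40)) = 7*17 - (4 + 80) = 119 - 1*84 = 119 - 84 = 35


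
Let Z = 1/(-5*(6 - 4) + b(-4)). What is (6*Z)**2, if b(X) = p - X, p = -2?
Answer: 9/16 ≈ 0.56250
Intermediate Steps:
b(X) = -2 - X
Z = -1/8 (Z = 1/(-5*(6 - 4) + (-2 - 1*(-4))) = 1/(-5*2 + (-2 + 4)) = 1/(-10 + 2) = 1/(-8) = -1/8 ≈ -0.12500)
(6*Z)**2 = (6*(-1/8))**2 = (-3/4)**2 = 9/16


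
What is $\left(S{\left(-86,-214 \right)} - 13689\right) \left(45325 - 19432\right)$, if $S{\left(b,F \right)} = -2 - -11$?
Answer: $-354216240$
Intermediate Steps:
$S{\left(b,F \right)} = 9$ ($S{\left(b,F \right)} = -2 + 11 = 9$)
$\left(S{\left(-86,-214 \right)} - 13689\right) \left(45325 - 19432\right) = \left(9 - 13689\right) \left(45325 - 19432\right) = \left(-13680\right) 25893 = -354216240$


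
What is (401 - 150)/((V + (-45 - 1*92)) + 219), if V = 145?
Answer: 251/227 ≈ 1.1057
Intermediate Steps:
(401 - 150)/((V + (-45 - 1*92)) + 219) = (401 - 150)/((145 + (-45 - 1*92)) + 219) = 251/((145 + (-45 - 92)) + 219) = 251/((145 - 137) + 219) = 251/(8 + 219) = 251/227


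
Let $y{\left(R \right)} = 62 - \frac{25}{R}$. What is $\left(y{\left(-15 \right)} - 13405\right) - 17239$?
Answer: $- \frac{91741}{3} \approx -30580.0$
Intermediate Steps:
$y{\left(R \right)} = 62 - \frac{25}{R}$
$\left(y{\left(-15 \right)} - 13405\right) - 17239 = \left(\left(62 - \frac{25}{-15}\right) - 13405\right) - 17239 = \left(\left(62 - - \frac{5}{3}\right) - 13405\right) - 17239 = \left(\left(62 + \frac{5}{3}\right) - 13405\right) - 17239 = \left(\frac{191}{3} - 13405\right) - 17239 = - \frac{40024}{3} - 17239 = - \frac{91741}{3}$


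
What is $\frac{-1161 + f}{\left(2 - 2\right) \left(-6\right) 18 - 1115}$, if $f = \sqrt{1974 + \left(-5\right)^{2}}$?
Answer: $\frac{1161}{1115} - \frac{\sqrt{1999}}{1115} \approx 1.0012$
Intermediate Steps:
$f = \sqrt{1999}$ ($f = \sqrt{1974 + 25} = \sqrt{1999} \approx 44.71$)
$\frac{-1161 + f}{\left(2 - 2\right) \left(-6\right) 18 - 1115} = \frac{-1161 + \sqrt{1999}}{\left(2 - 2\right) \left(-6\right) 18 - 1115} = \frac{-1161 + \sqrt{1999}}{0 \left(-6\right) 18 - 1115} = \frac{-1161 + \sqrt{1999}}{0 \cdot 18 - 1115} = \frac{-1161 + \sqrt{1999}}{0 - 1115} = \frac{-1161 + \sqrt{1999}}{-1115} = \left(-1161 + \sqrt{1999}\right) \left(- \frac{1}{1115}\right) = \frac{1161}{1115} - \frac{\sqrt{1999}}{1115}$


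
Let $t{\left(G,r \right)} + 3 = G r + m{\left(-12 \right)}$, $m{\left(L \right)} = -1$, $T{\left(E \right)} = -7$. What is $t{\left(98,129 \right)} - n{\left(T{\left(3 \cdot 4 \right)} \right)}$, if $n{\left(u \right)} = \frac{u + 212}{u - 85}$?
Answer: $\frac{1162901}{92} \approx 12640.0$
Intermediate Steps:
$t{\left(G,r \right)} = -4 + G r$ ($t{\left(G,r \right)} = -3 + \left(G r - 1\right) = -3 + \left(-1 + G r\right) = -4 + G r$)
$n{\left(u \right)} = \frac{212 + u}{-85 + u}$
$t{\left(98,129 \right)} - n{\left(T{\left(3 \cdot 4 \right)} \right)} = \left(-4 + 98 \cdot 129\right) - \frac{212 - 7}{-85 - 7} = \left(-4 + 12642\right) - \frac{1}{-92} \cdot 205 = 12638 - \left(- \frac{1}{92}\right) 205 = 12638 - - \frac{205}{92} = 12638 + \frac{205}{92} = \frac{1162901}{92}$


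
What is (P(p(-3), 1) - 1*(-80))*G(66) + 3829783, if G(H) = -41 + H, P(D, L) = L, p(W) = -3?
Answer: 3831808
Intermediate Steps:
(P(p(-3), 1) - 1*(-80))*G(66) + 3829783 = (1 - 1*(-80))*(-41 + 66) + 3829783 = (1 + 80)*25 + 3829783 = 81*25 + 3829783 = 2025 + 3829783 = 3831808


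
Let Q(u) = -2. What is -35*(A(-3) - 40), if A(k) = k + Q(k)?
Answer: 1575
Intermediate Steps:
A(k) = -2 + k (A(k) = k - 2 = -2 + k)
-35*(A(-3) - 40) = -35*((-2 - 3) - 40) = -35*(-5 - 40) = -35*(-45) = 1575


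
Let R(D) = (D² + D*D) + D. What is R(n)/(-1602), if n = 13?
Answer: -39/178 ≈ -0.21910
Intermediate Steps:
R(D) = D + 2*D² (R(D) = (D² + D²) + D = 2*D² + D = D + 2*D²)
R(n)/(-1602) = (13*(1 + 2*13))/(-1602) = (13*(1 + 26))*(-1/1602) = (13*27)*(-1/1602) = 351*(-1/1602) = -39/178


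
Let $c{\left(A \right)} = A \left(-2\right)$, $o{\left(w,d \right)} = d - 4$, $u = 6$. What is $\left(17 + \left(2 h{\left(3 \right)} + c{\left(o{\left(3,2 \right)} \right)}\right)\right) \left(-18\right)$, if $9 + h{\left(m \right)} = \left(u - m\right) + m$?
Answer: $-270$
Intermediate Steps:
$o{\left(w,d \right)} = -4 + d$ ($o{\left(w,d \right)} = d - 4 = -4 + d$)
$h{\left(m \right)} = -3$ ($h{\left(m \right)} = -9 + \left(\left(6 - m\right) + m\right) = -9 + 6 = -3$)
$c{\left(A \right)} = - 2 A$
$\left(17 + \left(2 h{\left(3 \right)} + c{\left(o{\left(3,2 \right)} \right)}\right)\right) \left(-18\right) = \left(17 - \left(6 + 2 \left(-4 + 2\right)\right)\right) \left(-18\right) = \left(17 - 2\right) \left(-18\right) = 15 \left(-18\right) = -270$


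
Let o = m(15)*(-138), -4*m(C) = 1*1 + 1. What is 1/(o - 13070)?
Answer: -1/13001 ≈ -7.6917e-5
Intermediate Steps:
m(C) = -½ (m(C) = -(1*1 + 1)/4 = -(1 + 1)/4 = -¼*2 = -½)
o = 69 (o = -½*(-138) = 69)
1/(o - 13070) = 1/(69 - 13070) = 1/(-13001) = -1/13001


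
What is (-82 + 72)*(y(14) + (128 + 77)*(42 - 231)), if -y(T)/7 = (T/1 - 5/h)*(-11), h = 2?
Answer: 378595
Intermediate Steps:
y(T) = -385/2 + 77*T (y(T) = -7*(T/1 - 5/2)*(-11) = -7*(T*1 - 5*1/2)*(-11) = -7*(T - 5/2)*(-11) = -7*(-5/2 + T)*(-11) = -7*(55/2 - 11*T) = -385/2 + 77*T)
(-82 + 72)*(y(14) + (128 + 77)*(42 - 231)) = (-82 + 72)*((-385/2 + 77*14) + (128 + 77)*(42 - 231)) = -10*((-385/2 + 1078) + 205*(-189)) = -10*(1771/2 - 38745) = -10*(-75719/2) = 378595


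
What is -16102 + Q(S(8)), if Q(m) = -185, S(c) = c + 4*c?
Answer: -16287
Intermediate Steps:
S(c) = 5*c
-16102 + Q(S(8)) = -16102 - 185 = -16287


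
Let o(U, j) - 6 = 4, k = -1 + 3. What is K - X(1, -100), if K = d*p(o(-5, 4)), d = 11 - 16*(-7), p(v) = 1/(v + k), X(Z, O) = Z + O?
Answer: 437/4 ≈ 109.25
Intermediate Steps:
k = 2
o(U, j) = 10 (o(U, j) = 6 + 4 = 10)
X(Z, O) = O + Z
p(v) = 1/(2 + v) (p(v) = 1/(v + 2) = 1/(2 + v))
d = 123 (d = 11 + 112 = 123)
K = 41/4 (K = 123/(2 + 10) = 123/12 = 123*(1/12) = 41/4 ≈ 10.250)
K - X(1, -100) = 41/4 - (-100 + 1) = 41/4 - 1*(-99) = 41/4 + 99 = 437/4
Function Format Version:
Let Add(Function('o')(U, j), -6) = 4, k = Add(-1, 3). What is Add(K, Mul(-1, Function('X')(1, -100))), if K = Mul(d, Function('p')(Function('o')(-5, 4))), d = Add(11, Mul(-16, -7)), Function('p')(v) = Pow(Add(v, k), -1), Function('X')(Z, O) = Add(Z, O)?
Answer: Rational(437, 4) ≈ 109.25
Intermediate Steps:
k = 2
Function('o')(U, j) = 10 (Function('o')(U, j) = Add(6, 4) = 10)
Function('X')(Z, O) = Add(O, Z)
Function('p')(v) = Pow(Add(2, v), -1) (Function('p')(v) = Pow(Add(v, 2), -1) = Pow(Add(2, v), -1))
d = 123 (d = Add(11, 112) = 123)
K = Rational(41, 4) (K = Mul(123, Pow(Add(2, 10), -1)) = Mul(123, Pow(12, -1)) = Mul(123, Rational(1, 12)) = Rational(41, 4) ≈ 10.250)
Add(K, Mul(-1, Function('X')(1, -100))) = Add(Rational(41, 4), Mul(-1, Add(-100, 1))) = Add(Rational(41, 4), Mul(-1, -99)) = Add(Rational(41, 4), 99) = Rational(437, 4)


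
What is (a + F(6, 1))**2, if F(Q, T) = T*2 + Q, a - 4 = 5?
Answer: 289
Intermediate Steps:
a = 9 (a = 4 + 5 = 9)
F(Q, T) = Q + 2*T (F(Q, T) = 2*T + Q = Q + 2*T)
(a + F(6, 1))**2 = (9 + (6 + 2*1))**2 = (9 + (6 + 2))**2 = (9 + 8)**2 = 17**2 = 289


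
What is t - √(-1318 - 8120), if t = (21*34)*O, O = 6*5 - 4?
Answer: 18564 - 11*I*√78 ≈ 18564.0 - 97.149*I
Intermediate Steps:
O = 26 (O = 30 - 4 = 26)
t = 18564 (t = (21*34)*26 = 714*26 = 18564)
t - √(-1318 - 8120) = 18564 - √(-1318 - 8120) = 18564 - √(-9438) = 18564 - 11*I*√78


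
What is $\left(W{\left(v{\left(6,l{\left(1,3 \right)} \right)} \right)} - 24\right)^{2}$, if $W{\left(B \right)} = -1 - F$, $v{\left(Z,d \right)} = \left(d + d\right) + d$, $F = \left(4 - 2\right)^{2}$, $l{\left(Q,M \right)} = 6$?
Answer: $841$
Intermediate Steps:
$F = 4$ ($F = 2^{2} = 4$)
$v{\left(Z,d \right)} = 3 d$ ($v{\left(Z,d \right)} = 2 d + d = 3 d$)
$W{\left(B \right)} = -5$ ($W{\left(B \right)} = -1 - 4 = -5$)
$\left(W{\left(v{\left(6,l{\left(1,3 \right)} \right)} \right)} - 24\right)^{2} = \left(-5 - 24\right)^{2} = \left(-29\right)^{2} = 841$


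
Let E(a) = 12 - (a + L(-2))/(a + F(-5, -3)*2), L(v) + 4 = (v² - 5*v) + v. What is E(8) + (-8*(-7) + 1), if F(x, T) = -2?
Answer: 65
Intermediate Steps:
L(v) = -4 + v² - 4*v (L(v) = -4 + ((v² - 5*v) + v) = -4 + (v² - 4*v) = -4 + v² - 4*v)
E(a) = 12 - (8 + a)/(-4 + a) (E(a) = 12 - (a + (-4 + (-2)² - 4*(-2)))/(a - 2*2) = 12 - (a + (-4 + 4 + 8))/(a - 4) = 12 - (a + 8)/(-4 + a) = 12 - (8 + a)/(-4 + a))
E(8) + (-8*(-7) + 1) = (-56 + 11*8)/(-4 + 8) + (-8*(-7) + 1) = (-56 + 88)/4 + (56 + 1) = (¼)*32 + 57 = 8 + 57 = 65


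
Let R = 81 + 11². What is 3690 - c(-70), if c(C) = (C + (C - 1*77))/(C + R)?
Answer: 487297/132 ≈ 3691.6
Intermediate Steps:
R = 202 (R = 81 + 121 = 202)
c(C) = (-77 + 2*C)/(202 + C) (c(C) = (C + (C - 1*77))/(C + 202) = (C + (C - 77))/(202 + C) = (C + (-77 + C))/(202 + C) = (-77 + 2*C)/(202 + C))
3690 - c(-70) = 3690 - (-77 + 2*(-70))/(202 - 70) = 3690 - (-77 - 140)/132 = 3690 - (-217)/132 = 3690 - 1*(-217/132) = 3690 + 217/132 = 487297/132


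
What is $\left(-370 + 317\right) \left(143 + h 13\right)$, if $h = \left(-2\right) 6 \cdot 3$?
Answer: $17225$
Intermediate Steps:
$h = -36$ ($h = \left(-12\right) 3 = -36$)
$\left(-370 + 317\right) \left(143 + h 13\right) = \left(-370 + 317\right) \left(143 - 468\right) = - 53 \left(143 - 468\right) = \left(-53\right) \left(-325\right) = 17225$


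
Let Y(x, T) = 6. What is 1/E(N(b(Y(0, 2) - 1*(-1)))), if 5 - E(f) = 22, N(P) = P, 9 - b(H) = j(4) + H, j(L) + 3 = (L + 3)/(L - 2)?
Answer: -1/17 ≈ -0.058824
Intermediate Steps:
j(L) = -3 + (3 + L)/(-2 + L) (j(L) = -3 + (L + 3)/(L - 2) = -3 + (3 + L)/(-2 + L))
b(H) = 17/2 - H (b(H) = 9 - ((9 - 2*4)/(-2 + 4) + H) = 9 - ((9 - 8)/2 + H) = 9 - ((1/2)*1 + H) = 9 - (1/2 + H) = 9 + (-1/2 - H) = 17/2 - H)
E(f) = -17 (E(f) = 5 - 1*22 = 5 - 22 = -17)
1/E(N(b(Y(0, 2) - 1*(-1)))) = 1/(-17) = -1/17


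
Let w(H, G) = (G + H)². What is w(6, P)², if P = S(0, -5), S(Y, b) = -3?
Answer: 81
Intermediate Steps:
P = -3
w(6, P)² = ((-3 + 6)²)² = (3²)² = 9² = 81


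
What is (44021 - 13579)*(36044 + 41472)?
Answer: 2359742072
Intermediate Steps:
(44021 - 13579)*(36044 + 41472) = 30442*77516 = 2359742072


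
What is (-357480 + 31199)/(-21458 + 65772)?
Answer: -326281/44314 ≈ -7.3629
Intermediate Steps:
(-357480 + 31199)/(-21458 + 65772) = -326281/44314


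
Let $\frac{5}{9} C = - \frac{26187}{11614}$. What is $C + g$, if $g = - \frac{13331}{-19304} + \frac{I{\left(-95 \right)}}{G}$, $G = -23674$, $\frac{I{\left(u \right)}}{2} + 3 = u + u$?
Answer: $- \frac{1170372798333}{349186291720} \approx -3.3517$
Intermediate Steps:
$I{\left(u \right)} = -6 + 4 u$ ($I{\left(u \right)} = -6 + 2 \left(u + u\right) = -6 + 2 \cdot 2 u = -6 + 4 u$)
$g = \frac{8501301}{12026392}$ ($g = - \frac{13331}{-19304} + \frac{-6 + 4 \left(-95\right)}{-23674} = \left(-13331\right) \left(- \frac{1}{19304}\right) + \left(-6 - 380\right) \left(- \frac{1}{23674}\right) = \frac{13331}{19304} - - \frac{193}{11837} = \frac{13331}{19304} + \frac{193}{11837} = \frac{8501301}{12026392} \approx 0.70689$)
$C = - \frac{235683}{58070}$ ($C = \frac{9 \left(- \frac{26187}{11614}\right)}{5} = \frac{9 \left(\left(-26187\right) \frac{1}{11614}\right)}{5} = \frac{9}{5} \left(- \frac{26187}{11614}\right) = - \frac{235683}{58070} \approx -4.0586$)
$C + g = - \frac{235683}{58070} + \frac{8501301}{12026392} = - \frac{1170372798333}{349186291720}$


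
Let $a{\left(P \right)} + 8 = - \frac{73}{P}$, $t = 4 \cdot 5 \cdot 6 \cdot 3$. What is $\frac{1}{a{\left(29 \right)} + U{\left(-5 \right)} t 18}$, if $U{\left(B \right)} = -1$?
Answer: $- \frac{29}{188225} \approx -0.00015407$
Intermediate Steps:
$t = 360$ ($t = 20 \cdot 18 = 360$)
$a{\left(P \right)} = -8 - \frac{73}{P}$
$\frac{1}{a{\left(29 \right)} + U{\left(-5 \right)} t 18} = \frac{1}{\left(-8 - \frac{73}{29}\right) + \left(-1\right) 360 \cdot 18} = \frac{1}{\left(-8 - \frac{73}{29}\right) - 6480} = \frac{1}{- \frac{305}{29} - 6480} = \frac{1}{- \frac{188225}{29}} = - \frac{29}{188225}$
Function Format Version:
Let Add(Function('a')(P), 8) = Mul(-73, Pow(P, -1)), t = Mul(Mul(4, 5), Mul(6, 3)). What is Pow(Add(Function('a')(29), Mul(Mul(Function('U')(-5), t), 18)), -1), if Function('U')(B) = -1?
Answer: Rational(-29, 188225) ≈ -0.00015407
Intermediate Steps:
t = 360 (t = Mul(20, 18) = 360)
Function('a')(P) = Add(-8, Mul(-73, Pow(P, -1)))
Pow(Add(Function('a')(29), Mul(Mul(Function('U')(-5), t), 18)), -1) = Pow(Add(Add(-8, Mul(-73, Pow(29, -1))), Mul(Mul(-1, 360), 18)), -1) = Pow(Add(Add(-8, Mul(-73, Rational(1, 29))), Mul(-360, 18)), -1) = Pow(Add(Add(-8, Rational(-73, 29)), -6480), -1) = Pow(Add(Rational(-305, 29), -6480), -1) = Pow(Rational(-188225, 29), -1) = Rational(-29, 188225)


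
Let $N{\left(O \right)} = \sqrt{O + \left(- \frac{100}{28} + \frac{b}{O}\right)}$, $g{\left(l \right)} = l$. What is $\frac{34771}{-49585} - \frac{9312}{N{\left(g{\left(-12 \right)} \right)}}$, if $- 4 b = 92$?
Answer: $- \frac{34771}{49585} + \frac{18624 i \sqrt{24087}}{1147} \approx -0.70124 + 2520.0 i$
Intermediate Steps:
$b = -23$ ($b = \left(- \frac{1}{4}\right) 92 = -23$)
$N{\left(O \right)} = \sqrt{- \frac{25}{7} + O - \frac{23}{O}}$ ($N{\left(O \right)} = \sqrt{O - \left(\frac{25}{7} + \frac{23}{O}\right)} = \sqrt{- \frac{25}{7} + O - \frac{23}{O}}$)
$\frac{34771}{-49585} - \frac{9312}{N{\left(g{\left(-12 \right)} \right)}} = \frac{34771}{-49585} - \frac{9312}{\frac{1}{7} \sqrt{-175 - \frac{1127}{-12} + 49 \left(-12\right)}} = 34771 \left(- \frac{1}{49585}\right) - \frac{9312}{\frac{1}{7} \sqrt{-175 - - \frac{1127}{12} - 588}} = - \frac{34771}{49585} - \frac{9312}{\frac{1}{7} \sqrt{-175 + \frac{1127}{12} - 588}} = - \frac{34771}{49585} - \frac{9312}{\frac{1}{7} \sqrt{- \frac{8029}{12}}} = - \frac{34771}{49585} - \frac{9312}{\frac{1}{7} \frac{i \sqrt{24087}}{6}} = - \frac{34771}{49585} - \frac{9312}{\frac{1}{42} i \sqrt{24087}} = - \frac{34771}{49585} - 9312 \left(- \frac{2 i \sqrt{24087}}{1147}\right) = - \frac{34771}{49585} + \frac{18624 i \sqrt{24087}}{1147}$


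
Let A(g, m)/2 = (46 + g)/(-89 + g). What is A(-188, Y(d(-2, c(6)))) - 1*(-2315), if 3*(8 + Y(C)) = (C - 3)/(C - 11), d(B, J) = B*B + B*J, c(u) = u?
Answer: 641539/277 ≈ 2316.0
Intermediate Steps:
d(B, J) = B² + B*J
Y(C) = -8 + (-3 + C)/(3*(-11 + C)) (Y(C) = -8 + ((C - 3)/(C - 11))/3 = -8 + ((-3 + C)/(-11 + C))/3 = -8 + (-3 + C)/(3*(-11 + C)))
A(g, m) = 2*(46 + g)/(-89 + g) (A(g, m) = 2*((46 + g)/(-89 + g)) = 2*(46 + g)/(-89 + g))
A(-188, Y(d(-2, c(6)))) - 1*(-2315) = 2*(46 - 188)/(-89 - 188) - 1*(-2315) = 2*(-142)/(-277) + 2315 = 2*(-1/277)*(-142) + 2315 = 284/277 + 2315 = 641539/277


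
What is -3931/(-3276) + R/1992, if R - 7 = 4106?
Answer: 1775395/543816 ≈ 3.2647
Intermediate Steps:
R = 4113 (R = 7 + 4106 = 4113)
-3931/(-3276) + R/1992 = -3931/(-3276) + 4113/1992 = -3931*(-1/3276) + 4113*(1/1992) = 3931/3276 + 1371/664 = 1775395/543816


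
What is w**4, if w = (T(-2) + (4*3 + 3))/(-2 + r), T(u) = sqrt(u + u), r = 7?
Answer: 45241/625 + 5304*I/125 ≈ 72.386 + 42.432*I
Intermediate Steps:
T(u) = sqrt(2)*sqrt(u) (T(u) = sqrt(2*u) = sqrt(2)*sqrt(u))
w = 3 + 2*I/5 (w = (sqrt(2)*sqrt(-2) + (4*3 + 3))/(-2 + 7) = (sqrt(2)*(I*sqrt(2)) + (12 + 3))/5 = (2*I + 15)*(1/5) = (15 + 2*I)*(1/5) = 3 + 2*I/5 ≈ 3.0 + 0.4*I)
w**4 = (3 + 2*I/5)**4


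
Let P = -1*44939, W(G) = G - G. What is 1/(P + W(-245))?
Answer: -1/44939 ≈ -2.2252e-5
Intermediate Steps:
W(G) = 0
P = -44939
1/(P + W(-245)) = 1/(-44939 + 0) = 1/(-44939) = -1/44939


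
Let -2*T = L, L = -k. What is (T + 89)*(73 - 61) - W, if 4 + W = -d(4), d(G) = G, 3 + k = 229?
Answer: 2432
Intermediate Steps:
k = 226 (k = -3 + 229 = 226)
L = -226 (L = -1*226 = -226)
T = 113 (T = -1/2*(-226) = 113)
W = -8 (W = -4 - 1*4 = -4 - 4 = -8)
(T + 89)*(73 - 61) - W = (113 + 89)*(73 - 61) - 1*(-8) = 202*12 + 8 = 2424 + 8 = 2432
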